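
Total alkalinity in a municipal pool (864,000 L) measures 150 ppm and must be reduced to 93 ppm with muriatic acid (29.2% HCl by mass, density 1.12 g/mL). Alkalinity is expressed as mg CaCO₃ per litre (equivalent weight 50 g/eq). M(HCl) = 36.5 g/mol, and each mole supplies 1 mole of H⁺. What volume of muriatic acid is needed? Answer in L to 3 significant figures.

110 L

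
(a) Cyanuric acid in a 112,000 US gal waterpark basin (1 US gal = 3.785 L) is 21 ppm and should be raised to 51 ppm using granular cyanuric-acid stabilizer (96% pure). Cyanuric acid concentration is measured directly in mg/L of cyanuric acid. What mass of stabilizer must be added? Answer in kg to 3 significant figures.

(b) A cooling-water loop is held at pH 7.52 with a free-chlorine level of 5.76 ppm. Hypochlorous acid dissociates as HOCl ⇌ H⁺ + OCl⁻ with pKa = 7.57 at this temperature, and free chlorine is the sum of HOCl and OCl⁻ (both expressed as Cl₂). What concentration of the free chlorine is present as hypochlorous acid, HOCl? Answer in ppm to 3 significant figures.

(a) Volume: 112,000 US gal × 3.785 L/gal = 423,920 L.
(a) CYA to add: (51 − 21) = 30 mg/L × 423,920 L = 12,720 g cyanuric acid.
(a) At 96% purity: 12,720 / 0.96 = 13,250 g product.

(b) [OCl⁻]/[HOCl] = 10^(pH − pKa) = 10^(7.52 − 7.57) = 10^-0.05 = 0.8913.
(b) Fraction as HOCl = 1 / (1 + 0.8913) = 0.5288.
(b) HOCl = 0.5288 × 5.76 ppm = 3.046 ppm.

(a) 13.2 kg; (b) 3.05 ppm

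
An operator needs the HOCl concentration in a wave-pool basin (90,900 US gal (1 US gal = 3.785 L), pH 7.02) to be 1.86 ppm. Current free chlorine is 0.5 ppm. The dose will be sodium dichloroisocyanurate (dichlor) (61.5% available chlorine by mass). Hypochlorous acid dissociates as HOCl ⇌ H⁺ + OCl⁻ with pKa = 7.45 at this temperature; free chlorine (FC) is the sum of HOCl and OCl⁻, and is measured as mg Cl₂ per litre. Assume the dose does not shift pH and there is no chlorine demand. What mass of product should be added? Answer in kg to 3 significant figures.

1.15 kg

Volume: 90,900 US gal × 3.785 L/gal = 344,056 L.
[OCl⁻]/[HOCl] = 10^(pH − pKa) = 10^(7.02 − 7.45) = 0.3715; fraction as HOCl = 1/(1 + 0.3715) = 0.7291.
Free chlorine required for 1.86 ppm HOCl: 1.86 / 0.7291 = 2.551 ppm.
FC to add: 2.551 − 0.5 = 2.051 mg/L as Cl₂.
Cl₂ equivalent: 2.051 mg/L × 344,056 L = 705.7 g.
Product at 61.5% available Cl: 705.7 / 0.615 = 1147 g.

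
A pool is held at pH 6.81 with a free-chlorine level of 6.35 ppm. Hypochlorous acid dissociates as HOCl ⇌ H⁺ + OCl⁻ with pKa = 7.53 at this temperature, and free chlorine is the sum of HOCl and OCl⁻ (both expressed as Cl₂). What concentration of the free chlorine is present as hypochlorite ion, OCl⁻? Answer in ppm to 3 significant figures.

1.02 ppm

[OCl⁻]/[HOCl] = 10^(pH − pKa) = 10^(6.81 − 7.53) = 10^-0.72 = 0.1905.
Fraction as HOCl = 1 / (1 + 0.1905) = 0.84.
OCl⁻ = (1 − 0.84) × 6.35 ppm = 1.016 ppm.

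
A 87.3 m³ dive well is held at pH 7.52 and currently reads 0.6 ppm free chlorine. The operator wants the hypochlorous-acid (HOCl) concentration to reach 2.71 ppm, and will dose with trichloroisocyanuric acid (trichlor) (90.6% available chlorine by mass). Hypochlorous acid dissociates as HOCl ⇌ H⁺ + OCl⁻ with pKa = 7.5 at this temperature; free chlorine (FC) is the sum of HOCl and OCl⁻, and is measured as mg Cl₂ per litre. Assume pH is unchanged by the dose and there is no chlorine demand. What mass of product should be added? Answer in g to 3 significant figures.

Volume: 87.3 m³ = 87,300 L.
[OCl⁻]/[HOCl] = 10^(pH − pKa) = 10^(7.52 − 7.5) = 1.047; fraction as HOCl = 1/(1 + 1.047) = 0.4885.
Free chlorine required for 2.71 ppm HOCl: 2.71 / 0.4885 = 5.548 ppm.
FC to add: 5.548 − 0.6 = 4.948 mg/L as Cl₂.
Cl₂ equivalent: 4.948 mg/L × 87,300 L = 431.9 g.
Product at 90.6% available Cl: 431.9 / 0.906 = 476.8 g.

477 g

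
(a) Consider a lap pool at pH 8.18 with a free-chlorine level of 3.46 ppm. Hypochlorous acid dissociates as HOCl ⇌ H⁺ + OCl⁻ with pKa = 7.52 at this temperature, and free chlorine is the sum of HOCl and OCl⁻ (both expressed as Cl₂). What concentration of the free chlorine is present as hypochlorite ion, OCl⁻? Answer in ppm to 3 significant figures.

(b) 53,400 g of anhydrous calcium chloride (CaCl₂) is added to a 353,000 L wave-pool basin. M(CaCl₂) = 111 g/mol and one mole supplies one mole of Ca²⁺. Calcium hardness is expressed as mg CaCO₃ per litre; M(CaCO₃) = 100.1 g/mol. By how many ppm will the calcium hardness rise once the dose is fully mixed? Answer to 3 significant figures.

(a) 2.84 ppm; (b) 136 ppm

(a) [OCl⁻]/[HOCl] = 10^(pH − pKa) = 10^(8.18 − 7.52) = 10^0.66 = 4.571.
(a) Fraction as HOCl = 1 / (1 + 4.571) = 0.1795.
(a) OCl⁻ = (1 − 0.1795) × 3.46 ppm = 2.839 ppm.

(b) Moles of Ca²⁺: 53,400 g ÷ 111 g/mol = 481.1 mol.
(b) As CaCO₃: 481.1 mol × 100.1 g/mol = 48,160 g.
(b) Rise: 48,160 g / 353,000 L × 1000 = 136.4 mg/L.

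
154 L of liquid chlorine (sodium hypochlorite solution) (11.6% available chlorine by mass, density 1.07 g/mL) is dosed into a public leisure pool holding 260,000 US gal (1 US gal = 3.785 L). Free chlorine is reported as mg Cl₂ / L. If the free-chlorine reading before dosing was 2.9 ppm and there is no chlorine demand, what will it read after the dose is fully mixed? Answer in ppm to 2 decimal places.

Volume: 260,000 US gal × 3.785 L/gal = 984,100 L.
Mass of solution: 154 L × 1000 mL/L × 1.07 g/mL = 164,800 g.
Available chlorine delivered: 164,800 g × 0.116 = 19,110 g as Cl₂.
Concentration rise: 19,110 g / 984,100 L = 19.42 mg/L = 19.42 ppm.
Final FC: 2.9 + 19.42 = 22.32 ppm.

22.32 ppm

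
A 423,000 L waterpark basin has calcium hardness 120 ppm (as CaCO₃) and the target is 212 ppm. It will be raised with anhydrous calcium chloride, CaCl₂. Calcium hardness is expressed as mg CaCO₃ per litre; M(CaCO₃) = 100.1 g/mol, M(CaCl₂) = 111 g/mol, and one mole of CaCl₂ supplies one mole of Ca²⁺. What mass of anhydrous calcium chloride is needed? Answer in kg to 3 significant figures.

Hardness to add: (212 − 120) = 92 mg/L as CaCO₃ × 423,000 L = 38,920 g as CaCO₃.
Moles of Ca²⁺ (1 mol Ca²⁺ ≡ 1 mol CaCO₃): 38,920 / 100.1 g/mol = 388.8 mol.
Mass of CaCl₂: 388.8 × 111 = 43,150 g.

43.2 kg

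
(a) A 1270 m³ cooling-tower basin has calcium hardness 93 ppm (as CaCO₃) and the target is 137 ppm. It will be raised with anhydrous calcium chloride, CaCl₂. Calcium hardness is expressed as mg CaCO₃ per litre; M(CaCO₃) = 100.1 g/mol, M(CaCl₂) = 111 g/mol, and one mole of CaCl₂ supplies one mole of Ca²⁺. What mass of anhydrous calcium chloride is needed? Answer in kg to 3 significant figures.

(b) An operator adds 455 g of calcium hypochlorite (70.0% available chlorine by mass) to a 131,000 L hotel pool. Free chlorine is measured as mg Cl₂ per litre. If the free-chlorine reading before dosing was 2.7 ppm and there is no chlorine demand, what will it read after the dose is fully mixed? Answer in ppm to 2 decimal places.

(a) Volume: 1270 m³ = 1,270,000 L.
(a) Hardness to add: (137 − 93) = 44 mg/L as CaCO₃ × 1,270,000 L = 55,880 g as CaCO₃.
(a) Moles of Ca²⁺ (1 mol Ca²⁺ ≡ 1 mol CaCO₃): 55,880 / 100.1 g/mol = 558.2 mol.
(a) Mass of CaCl₂: 558.2 × 111 = 61,960 g.

(b) Available chlorine delivered: 455 g × 0.7 = 318.5 g as Cl₂.
(b) Concentration rise: 318.5 g / 131,000 L = 2.431 mg/L = 2.43 ppm.
(b) Final FC: 2.7 + 2.43 = 5.13 ppm.

(a) 62.0 kg; (b) 5.13 ppm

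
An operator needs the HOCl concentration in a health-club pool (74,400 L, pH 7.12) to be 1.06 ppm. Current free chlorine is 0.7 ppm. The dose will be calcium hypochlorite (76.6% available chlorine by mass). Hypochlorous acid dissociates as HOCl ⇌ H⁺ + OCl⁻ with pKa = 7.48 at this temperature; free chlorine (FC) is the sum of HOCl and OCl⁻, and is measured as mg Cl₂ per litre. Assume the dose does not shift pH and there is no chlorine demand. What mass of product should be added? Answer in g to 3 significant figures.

[OCl⁻]/[HOCl] = 10^(pH − pKa) = 10^(7.12 − 7.48) = 0.4365; fraction as HOCl = 1/(1 + 0.4365) = 0.6961.
Free chlorine required for 1.06 ppm HOCl: 1.06 / 0.6961 = 1.523 ppm.
FC to add: 1.523 − 0.7 = 0.8227 mg/L as Cl₂.
Cl₂ equivalent: 0.8227 mg/L × 74,400 L = 61.21 g.
Product at 76.6% available Cl: 61.21 / 0.766 = 79.91 g.

79.9 g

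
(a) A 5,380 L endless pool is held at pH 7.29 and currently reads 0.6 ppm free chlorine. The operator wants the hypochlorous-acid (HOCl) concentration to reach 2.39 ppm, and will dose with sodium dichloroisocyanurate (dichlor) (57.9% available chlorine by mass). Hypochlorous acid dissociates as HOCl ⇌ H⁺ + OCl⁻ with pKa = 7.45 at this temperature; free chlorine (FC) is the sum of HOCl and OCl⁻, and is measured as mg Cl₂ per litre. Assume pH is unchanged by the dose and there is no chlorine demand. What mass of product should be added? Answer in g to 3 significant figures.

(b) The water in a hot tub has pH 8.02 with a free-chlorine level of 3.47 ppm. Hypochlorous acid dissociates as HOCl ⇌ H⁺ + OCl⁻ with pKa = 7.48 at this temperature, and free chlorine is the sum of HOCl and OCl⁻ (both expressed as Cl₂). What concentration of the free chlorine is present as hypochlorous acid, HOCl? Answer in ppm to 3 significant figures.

(a) 32.0 g; (b) 0.777 ppm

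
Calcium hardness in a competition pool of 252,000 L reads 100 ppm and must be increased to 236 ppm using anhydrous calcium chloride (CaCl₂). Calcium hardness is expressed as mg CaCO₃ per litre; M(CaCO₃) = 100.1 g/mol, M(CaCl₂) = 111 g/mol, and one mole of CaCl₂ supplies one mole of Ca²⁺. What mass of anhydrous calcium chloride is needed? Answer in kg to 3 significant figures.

38.0 kg

Hardness to add: (236 − 100) = 136 mg/L as CaCO₃ × 252,000 L = 34,270 g as CaCO₃.
Moles of Ca²⁺ (1 mol Ca²⁺ ≡ 1 mol CaCO₃): 34,270 / 100.1 g/mol = 342.4 mol.
Mass of CaCl₂: 342.4 × 111 = 38,000 g.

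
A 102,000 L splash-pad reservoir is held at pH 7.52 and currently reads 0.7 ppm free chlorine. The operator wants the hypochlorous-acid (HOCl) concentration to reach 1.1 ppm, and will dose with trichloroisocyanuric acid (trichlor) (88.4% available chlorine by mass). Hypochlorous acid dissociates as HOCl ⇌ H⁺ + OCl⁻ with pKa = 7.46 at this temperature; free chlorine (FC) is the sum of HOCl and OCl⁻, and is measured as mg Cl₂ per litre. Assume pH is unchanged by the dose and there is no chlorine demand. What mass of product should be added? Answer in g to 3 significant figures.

192 g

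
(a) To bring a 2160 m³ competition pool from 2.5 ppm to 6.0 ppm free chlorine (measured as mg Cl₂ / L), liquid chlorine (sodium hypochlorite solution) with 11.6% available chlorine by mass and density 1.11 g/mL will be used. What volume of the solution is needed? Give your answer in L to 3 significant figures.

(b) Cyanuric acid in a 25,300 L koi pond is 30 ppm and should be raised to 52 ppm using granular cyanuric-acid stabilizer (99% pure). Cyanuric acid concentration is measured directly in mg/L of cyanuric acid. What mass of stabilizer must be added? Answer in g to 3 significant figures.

(a) Volume: 2160 m³ = 2,160,000 L.
(a) Chlorine deficit: 6.0 − 2.5 = 3.5 ppm = 3.5 mg/L as Cl₂.
(a) Cl₂ equivalent needed: 3.5 mg/L × 2,160,000 L = 7,560,000 mg = 7560 g.
(a) Product at 11.6% available chlorine: 7560 / 0.116 = 65,170 g.
(a) Volume at density 1.11 g/mL: 65,170 g ÷ 1.11 g/mL = 58,710 mL.

(b) CYA to add: (52 − 30) = 22 mg/L × 25,300 L = 556.6 g cyanuric acid.
(b) At 99% purity: 556.6 / 0.99 = 562.2 g product.

(a) 58.7 L; (b) 562 g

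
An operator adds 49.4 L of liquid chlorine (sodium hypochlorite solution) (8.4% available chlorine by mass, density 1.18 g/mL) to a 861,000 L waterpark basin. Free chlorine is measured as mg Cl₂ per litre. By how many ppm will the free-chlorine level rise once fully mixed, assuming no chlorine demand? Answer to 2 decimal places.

5.69 ppm

Mass of solution: 49.4 L × 1000 mL/L × 1.18 g/mL = 58,290 g.
Available chlorine delivered: 58,290 g × 0.084 = 4897 g as Cl₂.
Concentration rise: 4897 g / 861,000 L = 5.687 mg/L = 5.69 ppm.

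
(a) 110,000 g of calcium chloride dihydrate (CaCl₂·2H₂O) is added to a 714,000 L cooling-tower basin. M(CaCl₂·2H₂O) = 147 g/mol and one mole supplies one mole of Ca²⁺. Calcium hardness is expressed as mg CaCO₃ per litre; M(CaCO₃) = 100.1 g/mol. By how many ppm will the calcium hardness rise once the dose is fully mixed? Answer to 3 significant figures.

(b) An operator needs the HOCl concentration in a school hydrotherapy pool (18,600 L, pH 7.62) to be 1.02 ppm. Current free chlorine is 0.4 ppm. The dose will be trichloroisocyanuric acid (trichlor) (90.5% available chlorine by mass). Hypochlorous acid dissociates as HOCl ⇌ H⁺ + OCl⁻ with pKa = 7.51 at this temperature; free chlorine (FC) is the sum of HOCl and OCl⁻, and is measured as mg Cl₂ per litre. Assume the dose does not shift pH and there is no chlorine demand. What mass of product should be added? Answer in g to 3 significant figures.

(a) Moles of Ca²⁺: 110,000 g ÷ 147 g/mol = 748.3 mol.
(a) As CaCO₃: 748.3 mol × 100.1 g/mol = 74,900 g.
(a) Rise: 74,900 g / 714,000 L × 1000 = 104.9 mg/L.

(b) [OCl⁻]/[HOCl] = 10^(pH − pKa) = 10^(7.62 − 7.51) = 1.288; fraction as HOCl = 1/(1 + 1.288) = 0.437.
(b) Free chlorine required for 1.02 ppm HOCl: 1.02 / 0.437 = 2.334 ppm.
(b) FC to add: 2.334 − 0.4 = 1.934 mg/L as Cl₂.
(b) Cl₂ equivalent: 1.934 mg/L × 18,600 L = 35.97 g.
(b) Product at 90.5% available Cl: 35.97 / 0.905 = 39.75 g.

(a) 105 ppm; (b) 39.7 g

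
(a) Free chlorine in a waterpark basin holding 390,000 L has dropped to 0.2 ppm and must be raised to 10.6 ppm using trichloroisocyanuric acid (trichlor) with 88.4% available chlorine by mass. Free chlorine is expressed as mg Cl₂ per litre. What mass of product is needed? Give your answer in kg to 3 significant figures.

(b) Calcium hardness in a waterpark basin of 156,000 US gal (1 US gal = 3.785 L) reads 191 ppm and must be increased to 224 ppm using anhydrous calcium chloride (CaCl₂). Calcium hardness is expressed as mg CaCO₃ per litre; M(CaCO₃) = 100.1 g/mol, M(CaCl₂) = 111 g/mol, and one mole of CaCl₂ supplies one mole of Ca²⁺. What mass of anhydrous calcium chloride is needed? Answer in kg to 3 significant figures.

(a) 4.59 kg; (b) 21.6 kg

(a) Chlorine deficit: 10.6 − 0.2 = 10.4 ppm = 10.4 mg/L as Cl₂.
(a) Cl₂ equivalent needed: 10.4 mg/L × 390,000 L = 4,056,000 mg = 4056 g.
(a) Product at 88.4% available chlorine: 4056 / 0.884 = 4588 g.

(b) Volume: 156,000 US gal × 3.785 L/gal = 590,460 L.
(b) Hardness to add: (224 − 191) = 33 mg/L as CaCO₃ × 590,460 L = 19,490 g as CaCO₃.
(b) Moles of Ca²⁺ (1 mol Ca²⁺ ≡ 1 mol CaCO₃): 19,490 / 100.1 g/mol = 194.7 mol.
(b) Mass of CaCl₂: 194.7 × 111 = 21,610 g.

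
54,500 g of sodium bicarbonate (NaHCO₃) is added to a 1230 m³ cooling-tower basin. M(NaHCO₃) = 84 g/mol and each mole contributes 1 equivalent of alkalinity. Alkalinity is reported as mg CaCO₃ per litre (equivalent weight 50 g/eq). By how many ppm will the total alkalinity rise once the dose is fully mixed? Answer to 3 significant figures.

26.4 ppm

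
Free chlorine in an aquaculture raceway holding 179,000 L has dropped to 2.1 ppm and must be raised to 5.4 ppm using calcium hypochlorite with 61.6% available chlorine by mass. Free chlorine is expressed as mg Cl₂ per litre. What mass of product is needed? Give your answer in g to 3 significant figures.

959 g

Chlorine deficit: 5.4 − 2.1 = 3.3 ppm = 3.3 mg/L as Cl₂.
Cl₂ equivalent needed: 3.3 mg/L × 179,000 L = 590,700 mg = 590.7 g.
Product at 61.6% available chlorine: 590.7 / 0.616 = 958.9 g.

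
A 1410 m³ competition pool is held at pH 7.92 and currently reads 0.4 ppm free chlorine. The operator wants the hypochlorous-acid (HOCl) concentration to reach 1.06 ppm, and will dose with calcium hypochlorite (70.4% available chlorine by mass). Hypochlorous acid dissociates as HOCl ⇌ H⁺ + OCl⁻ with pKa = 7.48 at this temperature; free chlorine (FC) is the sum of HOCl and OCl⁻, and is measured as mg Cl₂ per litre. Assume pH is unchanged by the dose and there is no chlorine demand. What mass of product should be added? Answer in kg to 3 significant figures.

7.17 kg

Volume: 1410 m³ = 1,410,000 L.
[OCl⁻]/[HOCl] = 10^(pH − pKa) = 10^(7.92 − 7.48) = 2.754; fraction as HOCl = 1/(1 + 2.754) = 0.2664.
Free chlorine required for 1.06 ppm HOCl: 1.06 / 0.2664 = 3.979 ppm.
FC to add: 3.979 − 0.4 = 3.579 mg/L as Cl₂.
Cl₂ equivalent: 3.579 mg/L × 1,410,000 L = 5047 g.
Product at 70.4% available Cl: 5047 / 0.704 = 7169 g.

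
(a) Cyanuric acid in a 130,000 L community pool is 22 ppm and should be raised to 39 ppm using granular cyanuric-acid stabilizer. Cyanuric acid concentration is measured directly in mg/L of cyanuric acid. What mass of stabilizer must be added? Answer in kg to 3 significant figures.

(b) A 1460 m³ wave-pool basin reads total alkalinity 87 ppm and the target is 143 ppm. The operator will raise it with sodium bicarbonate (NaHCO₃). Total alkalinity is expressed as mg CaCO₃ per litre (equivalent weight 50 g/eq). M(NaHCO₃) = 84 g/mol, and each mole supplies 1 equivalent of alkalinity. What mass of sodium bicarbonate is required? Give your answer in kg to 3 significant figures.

(a) CYA to add: (39 − 22) = 17 mg/L × 130,000 L = 2210 g cyanuric acid.

(b) Volume: 1460 m³ = 1,460,000 L.
(b) Alkalinity to add: (143 − 87) = 56 mg/L as CaCO₃ × 1,460,000 L = 81,760 g as CaCO₃.
(b) Equivalents: 81,760 g ÷ 50 g/eq = 1635 eq.
(b) NaHCO₃ supplies 1 eq per mole → 1635 mol.
(b) Mass: 1635 mol × 84 g/mol = 137,400 g.

(a) 2.21 kg; (b) 137 kg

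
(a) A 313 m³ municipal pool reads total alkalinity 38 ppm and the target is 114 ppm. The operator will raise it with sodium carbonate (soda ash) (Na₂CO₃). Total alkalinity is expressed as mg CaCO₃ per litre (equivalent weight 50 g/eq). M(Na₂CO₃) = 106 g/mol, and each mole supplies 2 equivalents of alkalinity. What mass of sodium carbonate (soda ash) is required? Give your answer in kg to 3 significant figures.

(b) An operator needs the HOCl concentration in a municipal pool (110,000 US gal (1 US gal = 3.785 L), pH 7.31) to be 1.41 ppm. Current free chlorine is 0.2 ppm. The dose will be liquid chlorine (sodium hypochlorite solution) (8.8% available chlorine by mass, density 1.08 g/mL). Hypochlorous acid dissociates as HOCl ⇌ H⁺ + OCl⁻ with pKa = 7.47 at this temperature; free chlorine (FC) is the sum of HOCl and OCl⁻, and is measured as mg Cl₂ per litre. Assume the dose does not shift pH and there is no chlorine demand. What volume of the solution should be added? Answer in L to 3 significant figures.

(a) Volume: 313 m³ = 313,000 L.
(a) Alkalinity to add: (114 − 38) = 76 mg/L as CaCO₃ × 313,000 L = 23,790 g as CaCO₃.
(a) Equivalents: 23,790 g ÷ 50 g/eq = 475.8 eq.
(a) Each mole of Na₂CO₃ supplies 2 eq, so 475.8 / 2 = 237.9 mol.
(a) Mass: 237.9 mol × 106 g/mol = 25,220 g.

(b) Volume: 110,000 US gal × 3.785 L/gal = 416,350 L.
(b) [OCl⁻]/[HOCl] = 10^(pH − pKa) = 10^(7.31 − 7.47) = 0.6918; fraction as HOCl = 1/(1 + 0.6918) = 0.5911.
(b) Free chlorine required for 1.41 ppm HOCl: 1.41 / 0.5911 = 2.385 ppm.
(b) FC to add: 2.385 − 0.2 = 2.185 mg/L as Cl₂.
(b) Cl₂ equivalent: 2.185 mg/L × 416,350 L = 909.9 g.
(b) Product at 8.8% available Cl: 909.9 / 0.088 = 10,340 g.
(b) Volume: 10,340 g ÷ 1.08 g/mL = 9574 mL.

(a) 25.2 kg; (b) 9.57 L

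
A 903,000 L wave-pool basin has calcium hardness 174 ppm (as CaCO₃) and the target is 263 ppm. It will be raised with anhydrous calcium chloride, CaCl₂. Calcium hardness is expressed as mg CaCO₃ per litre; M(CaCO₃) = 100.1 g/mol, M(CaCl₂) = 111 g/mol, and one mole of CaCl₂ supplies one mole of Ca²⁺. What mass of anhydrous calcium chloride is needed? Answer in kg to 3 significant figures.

89.1 kg

Hardness to add: (263 − 174) = 89 mg/L as CaCO₃ × 903,000 L = 80,370 g as CaCO₃.
Moles of Ca²⁺ (1 mol Ca²⁺ ≡ 1 mol CaCO₃): 80,370 / 100.1 g/mol = 802.9 mol.
Mass of CaCl₂: 802.9 × 111 = 89,120 g.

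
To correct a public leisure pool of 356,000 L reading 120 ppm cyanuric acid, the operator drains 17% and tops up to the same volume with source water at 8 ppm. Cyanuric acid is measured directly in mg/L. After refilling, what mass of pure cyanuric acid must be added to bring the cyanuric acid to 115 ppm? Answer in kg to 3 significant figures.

After draining 17% and refilling: 120 × 0.83 + 8 × 0.17 = 100.96 ppm.
Deficit to target: 115 − 100.96 = 14.04 mg/L.
Mass: 14.04 mg/L × 356,000 L = 4998 g cyanuric acid.

5.00 kg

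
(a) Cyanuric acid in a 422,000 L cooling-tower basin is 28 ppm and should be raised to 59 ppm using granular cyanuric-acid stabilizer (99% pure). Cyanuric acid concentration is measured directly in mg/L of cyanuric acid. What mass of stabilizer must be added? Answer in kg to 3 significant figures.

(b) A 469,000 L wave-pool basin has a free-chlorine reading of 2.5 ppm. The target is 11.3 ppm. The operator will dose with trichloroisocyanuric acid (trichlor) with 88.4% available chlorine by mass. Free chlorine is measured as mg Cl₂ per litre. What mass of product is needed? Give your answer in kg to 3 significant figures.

(a) 13.2 kg; (b) 4.67 kg

(a) CYA to add: (59 − 28) = 31 mg/L × 422,000 L = 13,080 g cyanuric acid.
(a) At 99% purity: 13,080 / 0.99 = 13,210 g product.

(b) Chlorine deficit: 11.3 − 2.5 = 8.8 ppm = 8.8 mg/L as Cl₂.
(b) Cl₂ equivalent needed: 8.8 mg/L × 469,000 L = 4,127,000 mg = 4127 g.
(b) Product at 88.4% available chlorine: 4127 / 0.884 = 4669 g.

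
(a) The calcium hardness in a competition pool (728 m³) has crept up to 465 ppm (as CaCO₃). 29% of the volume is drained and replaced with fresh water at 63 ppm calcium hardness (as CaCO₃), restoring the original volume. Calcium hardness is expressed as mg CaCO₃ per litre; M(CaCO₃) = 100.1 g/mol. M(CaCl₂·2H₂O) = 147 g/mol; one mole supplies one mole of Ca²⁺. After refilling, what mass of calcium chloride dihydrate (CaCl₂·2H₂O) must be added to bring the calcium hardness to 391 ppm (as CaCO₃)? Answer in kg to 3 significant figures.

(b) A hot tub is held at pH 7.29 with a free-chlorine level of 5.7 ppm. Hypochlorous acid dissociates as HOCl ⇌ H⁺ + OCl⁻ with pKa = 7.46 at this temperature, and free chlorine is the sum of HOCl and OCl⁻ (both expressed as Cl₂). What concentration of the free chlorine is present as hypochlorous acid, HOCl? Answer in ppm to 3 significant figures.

(a) 45.5 kg; (b) 3.40 ppm

(a) Volume: 728 m³ = 728,000 L.
(a) After draining 29% and refilling: 465 × 0.71 + 63 × 0.29 = 348.42 ppm.
(a) Deficit to target: 391 − 348.42 = 42.58 mg/L.
(a) As CaCO₃: 42.58 mg/L × 728,000 L = 31,000 g; ÷ 100.1 = 309.7 mol Ca²⁺.
(a) Mass: 309.7 × 147 = 45,520 g.

(b) [OCl⁻]/[HOCl] = 10^(pH − pKa) = 10^(7.29 − 7.46) = 10^-0.17 = 0.6761.
(b) Fraction as HOCl = 1 / (1 + 0.6761) = 0.5966.
(b) HOCl = 0.5966 × 5.7 ppm = 3.401 ppm.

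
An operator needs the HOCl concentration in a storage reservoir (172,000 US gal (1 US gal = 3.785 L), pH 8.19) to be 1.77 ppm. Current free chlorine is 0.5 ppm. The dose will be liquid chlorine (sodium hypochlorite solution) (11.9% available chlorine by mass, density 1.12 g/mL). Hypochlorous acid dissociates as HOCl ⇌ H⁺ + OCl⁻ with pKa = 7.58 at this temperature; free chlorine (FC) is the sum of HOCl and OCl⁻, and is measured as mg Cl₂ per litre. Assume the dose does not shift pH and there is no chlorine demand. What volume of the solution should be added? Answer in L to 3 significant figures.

41.4 L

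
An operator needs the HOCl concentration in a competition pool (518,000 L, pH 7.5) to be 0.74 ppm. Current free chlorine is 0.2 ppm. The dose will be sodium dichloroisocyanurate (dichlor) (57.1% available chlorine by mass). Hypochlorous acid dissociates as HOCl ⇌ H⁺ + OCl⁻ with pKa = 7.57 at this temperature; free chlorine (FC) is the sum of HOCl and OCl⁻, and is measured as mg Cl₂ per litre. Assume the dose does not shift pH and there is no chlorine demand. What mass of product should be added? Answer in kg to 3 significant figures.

[OCl⁻]/[HOCl] = 10^(pH − pKa) = 10^(7.5 − 7.57) = 0.8511; fraction as HOCl = 1/(1 + 0.8511) = 0.5402.
Free chlorine required for 0.74 ppm HOCl: 0.74 / 0.5402 = 1.37 ppm.
FC to add: 1.37 − 0.2 = 1.17 mg/L as Cl₂.
Cl₂ equivalent: 1.17 mg/L × 518,000 L = 606 g.
Product at 57.1% available Cl: 606 / 0.571 = 1061 g.

1.06 kg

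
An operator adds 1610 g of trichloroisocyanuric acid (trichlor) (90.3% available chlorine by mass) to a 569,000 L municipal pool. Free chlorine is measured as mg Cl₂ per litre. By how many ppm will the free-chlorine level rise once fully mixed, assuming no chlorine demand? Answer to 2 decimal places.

Available chlorine delivered: 1610 g × 0.903 = 1454 g as Cl₂.
Concentration rise: 1454 g / 569,000 L = 2.555 mg/L = 2.56 ppm.

2.56 ppm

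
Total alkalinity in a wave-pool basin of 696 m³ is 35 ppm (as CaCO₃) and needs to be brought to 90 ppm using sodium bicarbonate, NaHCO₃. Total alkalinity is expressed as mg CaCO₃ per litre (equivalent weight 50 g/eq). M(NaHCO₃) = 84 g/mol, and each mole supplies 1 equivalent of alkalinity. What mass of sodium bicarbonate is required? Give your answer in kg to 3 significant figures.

Volume: 696 m³ = 696,000 L.
Alkalinity to add: (90 − 35) = 55 mg/L as CaCO₃ × 696,000 L = 38,280 g as CaCO₃.
Equivalents: 38,280 g ÷ 50 g/eq = 765.6 eq.
NaHCO₃ supplies 1 eq per mole → 765.6 mol.
Mass: 765.6 mol × 84 g/mol = 64,310 g.

64.3 kg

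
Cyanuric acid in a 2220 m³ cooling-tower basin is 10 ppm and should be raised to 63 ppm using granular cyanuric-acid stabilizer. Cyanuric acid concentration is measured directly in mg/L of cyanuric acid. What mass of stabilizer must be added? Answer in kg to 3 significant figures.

118 kg

Volume: 2220 m³ = 2,220,000 L.
CYA to add: (63 − 10) = 53 mg/L × 2,220,000 L = 117,700 g cyanuric acid.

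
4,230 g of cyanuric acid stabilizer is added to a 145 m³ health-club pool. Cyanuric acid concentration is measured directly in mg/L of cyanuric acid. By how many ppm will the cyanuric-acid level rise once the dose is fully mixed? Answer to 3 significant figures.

29.2 ppm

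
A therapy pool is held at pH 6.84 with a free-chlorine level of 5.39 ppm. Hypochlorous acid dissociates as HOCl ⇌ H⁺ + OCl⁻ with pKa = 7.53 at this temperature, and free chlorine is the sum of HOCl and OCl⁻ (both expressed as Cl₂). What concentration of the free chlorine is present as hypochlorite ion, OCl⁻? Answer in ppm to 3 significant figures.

0.914 ppm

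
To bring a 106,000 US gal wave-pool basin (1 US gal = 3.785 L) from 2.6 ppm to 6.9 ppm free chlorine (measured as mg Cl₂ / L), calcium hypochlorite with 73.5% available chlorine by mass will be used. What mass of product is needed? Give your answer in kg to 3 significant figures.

Volume: 106,000 US gal × 3.785 L/gal = 401,210 L.
Chlorine deficit: 6.9 − 2.6 = 4.3 ppm = 4.3 mg/L as Cl₂.
Cl₂ equivalent needed: 4.3 mg/L × 401,210 L = 1,725,000 mg = 1725 g.
Product at 73.5% available chlorine: 1725 / 0.735 = 2347 g.

2.35 kg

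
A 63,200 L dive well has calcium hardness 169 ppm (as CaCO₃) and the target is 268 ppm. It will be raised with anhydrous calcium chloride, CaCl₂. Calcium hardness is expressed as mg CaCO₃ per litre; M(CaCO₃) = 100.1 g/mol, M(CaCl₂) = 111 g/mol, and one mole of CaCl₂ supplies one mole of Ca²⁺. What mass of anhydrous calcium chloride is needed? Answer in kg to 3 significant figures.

Hardness to add: (268 − 169) = 99 mg/L as CaCO₃ × 63,200 L = 6257 g as CaCO₃.
Moles of Ca²⁺ (1 mol Ca²⁺ ≡ 1 mol CaCO₃): 6257 / 100.1 g/mol = 62.51 mol.
Mass of CaCl₂: 62.51 × 111 = 6938 g.

6.94 kg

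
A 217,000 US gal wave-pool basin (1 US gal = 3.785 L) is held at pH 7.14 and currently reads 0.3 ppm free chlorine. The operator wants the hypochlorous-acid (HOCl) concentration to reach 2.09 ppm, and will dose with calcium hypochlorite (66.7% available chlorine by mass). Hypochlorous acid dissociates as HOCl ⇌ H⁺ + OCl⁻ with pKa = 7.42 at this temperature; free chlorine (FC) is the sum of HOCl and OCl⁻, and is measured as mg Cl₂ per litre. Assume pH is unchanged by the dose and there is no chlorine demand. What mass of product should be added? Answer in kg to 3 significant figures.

Volume: 217,000 US gal × 3.785 L/gal = 821,345 L.
[OCl⁻]/[HOCl] = 10^(pH − pKa) = 10^(7.14 − 7.42) = 0.5248; fraction as HOCl = 1/(1 + 0.5248) = 0.6558.
Free chlorine required for 2.09 ppm HOCl: 2.09 / 0.6558 = 3.187 ppm.
FC to add: 3.187 − 0.3 = 2.887 mg/L as Cl₂.
Cl₂ equivalent: 2.887 mg/L × 821,345 L = 2371 g.
Product at 66.7% available Cl: 2371 / 0.667 = 3555 g.

3.55 kg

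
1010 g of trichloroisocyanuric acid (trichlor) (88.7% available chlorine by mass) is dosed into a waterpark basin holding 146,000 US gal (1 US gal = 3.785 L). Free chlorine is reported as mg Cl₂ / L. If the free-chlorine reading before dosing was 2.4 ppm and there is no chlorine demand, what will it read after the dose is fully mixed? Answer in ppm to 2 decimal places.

4.02 ppm

Volume: 146,000 US gal × 3.785 L/gal = 552,610 L.
Available chlorine delivered: 1010 g × 0.887 = 895.9 g as Cl₂.
Concentration rise: 895.9 g / 552,610 L = 1.621 mg/L = 1.62 ppm.
Final FC: 2.4 + 1.62 = 4.02 ppm.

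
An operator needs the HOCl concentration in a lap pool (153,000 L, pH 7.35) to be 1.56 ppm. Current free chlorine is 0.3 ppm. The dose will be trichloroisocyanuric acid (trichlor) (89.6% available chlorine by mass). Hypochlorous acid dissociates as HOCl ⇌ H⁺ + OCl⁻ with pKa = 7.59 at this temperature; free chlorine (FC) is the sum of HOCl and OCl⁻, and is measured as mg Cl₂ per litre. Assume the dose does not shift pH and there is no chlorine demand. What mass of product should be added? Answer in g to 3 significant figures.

368 g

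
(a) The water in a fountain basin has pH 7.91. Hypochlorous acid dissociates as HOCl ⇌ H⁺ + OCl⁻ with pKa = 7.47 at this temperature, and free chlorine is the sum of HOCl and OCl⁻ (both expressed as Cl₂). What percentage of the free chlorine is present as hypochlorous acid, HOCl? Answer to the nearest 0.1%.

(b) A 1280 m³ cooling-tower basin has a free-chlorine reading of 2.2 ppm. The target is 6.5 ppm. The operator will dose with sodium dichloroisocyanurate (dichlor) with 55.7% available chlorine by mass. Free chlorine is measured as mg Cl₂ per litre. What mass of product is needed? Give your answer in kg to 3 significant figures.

(a) [OCl⁻]/[HOCl] = 10^(pH − pKa) = 10^(7.91 − 7.47) = 10^0.44 = 2.754.
(a) Fraction as HOCl = 1 / (1 + 2.754) = 0.2664.

(b) Volume: 1280 m³ = 1,280,000 L.
(b) Chlorine deficit: 6.5 − 2.2 = 4.3 ppm = 4.3 mg/L as Cl₂.
(b) Cl₂ equivalent needed: 4.3 mg/L × 1,280,000 L = 5,504,000 mg = 5504 g.
(b) Product at 55.7% available chlorine: 5504 / 0.557 = 9882 g.

(a) 26.6%; (b) 9.88 kg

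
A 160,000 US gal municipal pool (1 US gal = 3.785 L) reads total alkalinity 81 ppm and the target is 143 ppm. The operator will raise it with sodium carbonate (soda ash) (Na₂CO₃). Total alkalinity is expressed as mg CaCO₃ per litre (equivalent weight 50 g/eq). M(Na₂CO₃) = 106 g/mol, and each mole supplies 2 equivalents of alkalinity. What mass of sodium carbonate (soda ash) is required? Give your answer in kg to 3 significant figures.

39.8 kg

Volume: 160,000 US gal × 3.785 L/gal = 605,600 L.
Alkalinity to add: (143 − 81) = 62 mg/L as CaCO₃ × 605,600 L = 37,550 g as CaCO₃.
Equivalents: 37,550 g ÷ 50 g/eq = 750.9 eq.
Each mole of Na₂CO₃ supplies 2 eq, so 750.9 / 2 = 375.5 mol.
Mass: 375.5 mol × 106 g/mol = 39,800 g.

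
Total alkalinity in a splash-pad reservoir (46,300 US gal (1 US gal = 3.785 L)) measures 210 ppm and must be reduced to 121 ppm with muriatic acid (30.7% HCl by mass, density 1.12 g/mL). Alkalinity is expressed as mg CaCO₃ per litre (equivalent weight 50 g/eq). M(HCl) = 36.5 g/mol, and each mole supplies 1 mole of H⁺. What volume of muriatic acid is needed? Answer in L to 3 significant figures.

33.1 L

Volume: 46,300 US gal × 3.785 L/gal = 175,246 L.
Alkalinity to neutralize: (210 − 121) = 89 mg/L as CaCO₃ × 175,246 L = 15,600 g as CaCO₃.
Equivalents of H⁺ required: 15,600 ÷ 50 g/eq = 311.9 eq = 311.9 mol HCl.
Mass of HCl: 311.9 × 36.5 = 11,390 g.
Mass of 30.7% solution: 11,390 / 0.307 = 37,090 g.
Volume: 37,090 g ÷ 1.12 g/mL = 33,110 mL.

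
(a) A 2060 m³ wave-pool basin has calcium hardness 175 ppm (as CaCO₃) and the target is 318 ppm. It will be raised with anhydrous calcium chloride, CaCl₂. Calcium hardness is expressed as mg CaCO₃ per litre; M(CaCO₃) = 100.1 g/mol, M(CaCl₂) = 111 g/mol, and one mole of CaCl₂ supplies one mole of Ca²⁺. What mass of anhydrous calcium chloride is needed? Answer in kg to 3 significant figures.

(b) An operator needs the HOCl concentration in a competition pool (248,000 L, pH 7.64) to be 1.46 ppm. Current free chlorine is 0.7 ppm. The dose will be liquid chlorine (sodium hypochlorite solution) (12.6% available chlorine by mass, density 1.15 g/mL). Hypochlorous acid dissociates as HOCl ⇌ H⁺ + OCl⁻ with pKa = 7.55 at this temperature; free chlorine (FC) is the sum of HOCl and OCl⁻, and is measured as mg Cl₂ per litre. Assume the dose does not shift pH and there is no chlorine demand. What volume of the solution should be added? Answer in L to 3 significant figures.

(a) 327 kg; (b) 4.37 L

(a) Volume: 2060 m³ = 2,060,000 L.
(a) Hardness to add: (318 − 175) = 143 mg/L as CaCO₃ × 2,060,000 L = 294,600 g as CaCO₃.
(a) Moles of Ca²⁺ (1 mol Ca²⁺ ≡ 1 mol CaCO₃): 294,600 / 100.1 g/mol = 2943 mol.
(a) Mass of CaCl₂: 2943 × 111 = 326,700 g.

(b) [OCl⁻]/[HOCl] = 10^(pH − pKa) = 10^(7.64 − 7.55) = 1.23; fraction as HOCl = 1/(1 + 1.23) = 0.4484.
(b) Free chlorine required for 1.46 ppm HOCl: 1.46 / 0.4484 = 3.256 ppm.
(b) FC to add: 3.256 − 0.7 = 2.556 mg/L as Cl₂.
(b) Cl₂ equivalent: 2.556 mg/L × 248,000 L = 633.9 g.
(b) Product at 12.6% available Cl: 633.9 / 0.126 = 5031 g.
(b) Volume: 5031 g ÷ 1.15 g/mL = 4375 mL.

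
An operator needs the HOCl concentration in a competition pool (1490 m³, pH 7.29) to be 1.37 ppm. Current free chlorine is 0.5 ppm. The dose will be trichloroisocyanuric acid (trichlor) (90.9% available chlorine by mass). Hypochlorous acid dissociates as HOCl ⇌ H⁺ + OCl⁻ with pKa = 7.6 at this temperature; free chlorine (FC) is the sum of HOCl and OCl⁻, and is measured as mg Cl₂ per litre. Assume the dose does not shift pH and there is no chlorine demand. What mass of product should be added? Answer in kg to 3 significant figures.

2.53 kg

Volume: 1490 m³ = 1,490,000 L.
[OCl⁻]/[HOCl] = 10^(pH − pKa) = 10^(7.29 − 7.6) = 0.4898; fraction as HOCl = 1/(1 + 0.4898) = 0.6712.
Free chlorine required for 1.37 ppm HOCl: 1.37 / 0.6712 = 2.041 ppm.
FC to add: 2.041 − 0.5 = 1.541 mg/L as Cl₂.
Cl₂ equivalent: 1.541 mg/L × 1,490,000 L = 2296 g.
Product at 90.9% available Cl: 2296 / 0.909 = 2526 g.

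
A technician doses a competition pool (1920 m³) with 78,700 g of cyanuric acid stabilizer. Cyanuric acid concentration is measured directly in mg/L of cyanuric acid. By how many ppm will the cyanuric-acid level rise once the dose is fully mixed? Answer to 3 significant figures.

Volume: 1920 m³ = 1,920,000 L.
Rise: 78,700 g / 1,920,000 L × 1000 = 40.99 mg/L.

41.0 ppm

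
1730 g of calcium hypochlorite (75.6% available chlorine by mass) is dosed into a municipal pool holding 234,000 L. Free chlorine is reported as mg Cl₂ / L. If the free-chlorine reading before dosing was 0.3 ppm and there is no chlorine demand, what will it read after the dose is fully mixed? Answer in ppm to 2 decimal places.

Available chlorine delivered: 1730 g × 0.756 = 1308 g as Cl₂.
Concentration rise: 1308 g / 234,000 L = 5.589 mg/L = 5.59 ppm.
Final FC: 0.3 + 5.59 = 5.89 ppm.

5.89 ppm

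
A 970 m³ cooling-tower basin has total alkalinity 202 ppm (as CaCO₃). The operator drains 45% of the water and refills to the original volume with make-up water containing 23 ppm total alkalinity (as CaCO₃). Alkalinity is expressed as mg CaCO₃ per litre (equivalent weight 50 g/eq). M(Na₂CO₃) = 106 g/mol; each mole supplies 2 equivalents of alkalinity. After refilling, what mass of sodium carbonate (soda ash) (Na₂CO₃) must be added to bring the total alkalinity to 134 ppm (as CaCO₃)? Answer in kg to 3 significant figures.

12.9 kg

Volume: 970 m³ = 970,000 L.
After draining 45% and refilling: 202 × 0.55 + 23 × 0.45 = 121.45 ppm.
Deficit to target: 134 − 121.45 = 12.55 mg/L.
As CaCO₃: 12.55 mg/L × 970,000 L = 12,170 g; ÷ 50 g/eq ÷ 2 = 121.7 mol Na₂CO₃.
Mass: 121.7 × 106 = 12,900 g.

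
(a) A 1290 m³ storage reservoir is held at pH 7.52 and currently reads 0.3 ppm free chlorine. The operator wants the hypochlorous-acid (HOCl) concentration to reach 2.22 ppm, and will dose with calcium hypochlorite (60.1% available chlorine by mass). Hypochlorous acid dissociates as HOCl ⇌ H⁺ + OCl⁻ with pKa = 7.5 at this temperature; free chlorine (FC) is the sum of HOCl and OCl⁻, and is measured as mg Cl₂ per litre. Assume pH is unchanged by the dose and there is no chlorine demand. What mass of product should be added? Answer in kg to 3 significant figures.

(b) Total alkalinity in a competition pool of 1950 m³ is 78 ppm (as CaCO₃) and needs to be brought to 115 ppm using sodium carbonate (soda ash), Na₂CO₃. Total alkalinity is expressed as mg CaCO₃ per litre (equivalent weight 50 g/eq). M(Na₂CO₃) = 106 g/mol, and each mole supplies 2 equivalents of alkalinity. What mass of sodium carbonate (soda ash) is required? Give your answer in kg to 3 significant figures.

(a) 9.11 kg; (b) 76.5 kg

(a) Volume: 1290 m³ = 1,290,000 L.
(a) [OCl⁻]/[HOCl] = 10^(pH − pKa) = 10^(7.52 − 7.5) = 1.047; fraction as HOCl = 1/(1 + 1.047) = 0.4885.
(a) Free chlorine required for 2.22 ppm HOCl: 2.22 / 0.4885 = 4.545 ppm.
(a) FC to add: 4.545 − 0.3 = 4.245 mg/L as Cl₂.
(a) Cl₂ equivalent: 4.245 mg/L × 1,290,000 L = 5476 g.
(a) Product at 60.1% available Cl: 5476 / 0.601 = 9111 g.

(b) Volume: 1950 m³ = 1,950,000 L.
(b) Alkalinity to add: (115 − 78) = 37 mg/L as CaCO₃ × 1,950,000 L = 72,150 g as CaCO₃.
(b) Equivalents: 72,150 g ÷ 50 g/eq = 1443 eq.
(b) Each mole of Na₂CO₃ supplies 2 eq, so 1443 / 2 = 721.5 mol.
(b) Mass: 721.5 mol × 106 g/mol = 76,480 g.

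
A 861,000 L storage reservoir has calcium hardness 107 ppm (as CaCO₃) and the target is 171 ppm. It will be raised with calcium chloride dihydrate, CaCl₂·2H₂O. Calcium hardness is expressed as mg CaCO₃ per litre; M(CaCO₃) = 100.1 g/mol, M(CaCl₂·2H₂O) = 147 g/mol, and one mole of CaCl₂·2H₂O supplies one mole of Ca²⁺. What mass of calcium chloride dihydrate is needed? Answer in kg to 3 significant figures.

80.9 kg

Hardness to add: (171 − 107) = 64 mg/L as CaCO₃ × 861,000 L = 55,100 g as CaCO₃.
Moles of Ca²⁺ (1 mol Ca²⁺ ≡ 1 mol CaCO₃): 55,100 / 100.1 g/mol = 550.5 mol.
Mass of CaCl₂·2H₂O: 550.5 × 147 = 80,920 g.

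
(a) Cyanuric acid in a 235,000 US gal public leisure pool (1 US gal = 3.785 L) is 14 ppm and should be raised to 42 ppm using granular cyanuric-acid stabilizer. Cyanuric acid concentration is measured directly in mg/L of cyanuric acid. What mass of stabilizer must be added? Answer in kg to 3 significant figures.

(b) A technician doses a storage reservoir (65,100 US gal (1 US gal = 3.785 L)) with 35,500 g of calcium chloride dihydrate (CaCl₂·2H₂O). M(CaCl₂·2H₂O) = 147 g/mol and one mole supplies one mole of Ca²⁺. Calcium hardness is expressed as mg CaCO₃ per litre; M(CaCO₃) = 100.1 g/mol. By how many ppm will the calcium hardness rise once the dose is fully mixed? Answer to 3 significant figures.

(a) Volume: 235,000 US gal × 3.785 L/gal = 889,475 L.
(a) CYA to add: (42 − 14) = 28 mg/L × 889,475 L = 24,910 g cyanuric acid.

(b) Volume: 65,100 US gal × 3.785 L/gal = 246,404 L.
(b) Moles of Ca²⁺: 35,500 g ÷ 147 g/mol = 241.5 mol.
(b) As CaCO₃: 241.5 mol × 100.1 g/mol = 24,170 g.
(b) Rise: 24,170 g / 246,404 L × 1000 = 98.11 mg/L.

(a) 24.9 kg; (b) 98.1 ppm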